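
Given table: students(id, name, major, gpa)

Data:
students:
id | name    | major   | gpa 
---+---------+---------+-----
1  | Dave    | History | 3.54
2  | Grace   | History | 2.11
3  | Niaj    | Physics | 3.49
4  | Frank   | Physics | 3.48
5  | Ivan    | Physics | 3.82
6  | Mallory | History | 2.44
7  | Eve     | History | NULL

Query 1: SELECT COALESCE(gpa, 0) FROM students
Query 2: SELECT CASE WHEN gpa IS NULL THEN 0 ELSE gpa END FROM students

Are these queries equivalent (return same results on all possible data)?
Yes, equivalent

Both queries return: [(0,), (2.11,), (2.44,), (3.48,), (3.49,), (3.54,), (3.82,)]

Reason: COALESCE vs CASE for NULL handling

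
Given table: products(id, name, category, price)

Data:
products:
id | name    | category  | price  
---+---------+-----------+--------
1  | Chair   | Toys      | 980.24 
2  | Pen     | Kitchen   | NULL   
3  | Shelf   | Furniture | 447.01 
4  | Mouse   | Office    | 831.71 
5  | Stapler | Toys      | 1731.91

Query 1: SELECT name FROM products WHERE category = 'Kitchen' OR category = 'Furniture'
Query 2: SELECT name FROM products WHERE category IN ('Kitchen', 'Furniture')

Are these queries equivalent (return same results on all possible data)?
Yes, equivalent

Both queries return: [('Pen',), ('Shelf',)]

Reason: OR vs IN are equivalent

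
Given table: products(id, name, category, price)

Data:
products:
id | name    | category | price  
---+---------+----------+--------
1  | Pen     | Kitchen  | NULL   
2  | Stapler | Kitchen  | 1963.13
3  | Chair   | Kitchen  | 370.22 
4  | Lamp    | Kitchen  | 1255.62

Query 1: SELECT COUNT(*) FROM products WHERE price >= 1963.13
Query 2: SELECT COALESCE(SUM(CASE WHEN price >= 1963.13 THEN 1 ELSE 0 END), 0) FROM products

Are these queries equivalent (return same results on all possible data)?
Yes, equivalent

Both queries return: [(1,)]

Reason: COUNT with WHERE vs conditional SUM (COALESCE handles empty-table NULL)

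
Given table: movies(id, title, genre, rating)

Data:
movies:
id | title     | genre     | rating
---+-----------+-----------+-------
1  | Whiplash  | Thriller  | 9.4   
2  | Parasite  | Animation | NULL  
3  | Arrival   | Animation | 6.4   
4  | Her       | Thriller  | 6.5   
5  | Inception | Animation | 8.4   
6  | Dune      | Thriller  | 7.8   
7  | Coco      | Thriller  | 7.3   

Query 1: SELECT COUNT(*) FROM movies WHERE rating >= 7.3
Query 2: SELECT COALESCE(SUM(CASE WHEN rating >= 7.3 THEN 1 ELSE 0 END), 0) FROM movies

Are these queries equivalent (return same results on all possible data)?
Yes, equivalent

Both queries return: [(4,)]

Reason: COUNT with WHERE vs conditional SUM (COALESCE handles empty-table NULL)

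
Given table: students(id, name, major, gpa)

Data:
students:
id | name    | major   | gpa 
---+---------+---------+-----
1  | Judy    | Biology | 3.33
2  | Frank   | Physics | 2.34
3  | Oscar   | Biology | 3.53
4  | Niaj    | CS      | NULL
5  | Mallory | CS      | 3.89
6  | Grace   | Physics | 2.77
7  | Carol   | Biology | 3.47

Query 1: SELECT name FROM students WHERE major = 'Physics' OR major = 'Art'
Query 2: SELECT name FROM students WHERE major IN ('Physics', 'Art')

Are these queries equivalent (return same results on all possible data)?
Yes, equivalent

Both queries return: [('Frank',), ('Grace',)]

Reason: OR vs IN are equivalent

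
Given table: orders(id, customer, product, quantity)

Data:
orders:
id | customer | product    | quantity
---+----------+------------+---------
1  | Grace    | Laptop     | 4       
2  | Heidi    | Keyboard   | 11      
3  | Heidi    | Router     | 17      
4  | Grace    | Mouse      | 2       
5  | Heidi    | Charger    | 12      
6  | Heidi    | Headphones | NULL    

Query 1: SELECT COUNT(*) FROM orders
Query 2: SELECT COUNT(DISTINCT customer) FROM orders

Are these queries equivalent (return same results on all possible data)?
No, not equivalent

Query 1 returns: [(6,)]
Query 2 returns: [(2,)]

Reason: COUNT(*) counts rows, COUNT(DISTINCT customer) counts unique customers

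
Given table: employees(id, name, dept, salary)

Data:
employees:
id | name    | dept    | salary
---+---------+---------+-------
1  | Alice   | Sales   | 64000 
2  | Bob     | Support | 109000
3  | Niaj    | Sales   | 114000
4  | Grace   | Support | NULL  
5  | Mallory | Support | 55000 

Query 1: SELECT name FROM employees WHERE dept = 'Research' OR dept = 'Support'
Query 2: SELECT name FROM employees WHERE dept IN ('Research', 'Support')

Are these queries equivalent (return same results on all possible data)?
Yes, equivalent

Both queries return: [('Bob',), ('Grace',), ('Mallory',)]

Reason: OR vs IN are equivalent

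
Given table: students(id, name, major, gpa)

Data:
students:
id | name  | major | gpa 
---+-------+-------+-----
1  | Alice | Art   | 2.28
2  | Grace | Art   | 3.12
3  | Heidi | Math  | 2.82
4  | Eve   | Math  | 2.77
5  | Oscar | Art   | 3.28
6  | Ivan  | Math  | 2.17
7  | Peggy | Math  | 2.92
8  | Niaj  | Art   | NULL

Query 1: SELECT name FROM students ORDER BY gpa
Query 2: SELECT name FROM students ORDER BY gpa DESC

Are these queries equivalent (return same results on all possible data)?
No, not equivalent

Query 1 returns: [('Niaj',), ('Ivan',), ('Alice',), ('Eve',), ('Heidi',), ('Peggy',), ('Grace',), ('Oscar',)]
Query 2 returns: [('Oscar',), ('Grace',), ('Peggy',), ('Heidi',), ('Eve',), ('Alice',), ('Ivan',), ('Niaj',)]

Reason: ASC vs DESC gives opposite ordering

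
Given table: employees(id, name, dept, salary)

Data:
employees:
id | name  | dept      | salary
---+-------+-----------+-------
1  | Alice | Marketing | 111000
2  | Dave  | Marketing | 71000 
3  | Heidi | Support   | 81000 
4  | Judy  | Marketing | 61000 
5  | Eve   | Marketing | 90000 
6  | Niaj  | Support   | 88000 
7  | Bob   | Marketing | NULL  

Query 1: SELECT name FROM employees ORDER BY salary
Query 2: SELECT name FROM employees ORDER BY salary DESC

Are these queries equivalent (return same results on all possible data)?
No, not equivalent

Query 1 returns: [('Bob',), ('Judy',), ('Dave',), ('Heidi',), ('Niaj',), ('Eve',), ('Alice',)]
Query 2 returns: [('Alice',), ('Eve',), ('Niaj',), ('Heidi',), ('Dave',), ('Judy',), ('Bob',)]

Reason: ASC vs DESC gives opposite ordering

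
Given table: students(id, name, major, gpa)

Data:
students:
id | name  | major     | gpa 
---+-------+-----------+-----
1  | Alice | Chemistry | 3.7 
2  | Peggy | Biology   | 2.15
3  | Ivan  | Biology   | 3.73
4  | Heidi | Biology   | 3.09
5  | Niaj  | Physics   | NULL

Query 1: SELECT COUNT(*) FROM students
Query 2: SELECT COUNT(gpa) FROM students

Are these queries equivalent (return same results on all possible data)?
No, not equivalent

Query 1 returns: [(5,)]
Query 2 returns: [(4,)]

Reason: COUNT(*) includes NULLs, COUNT(column) excludes them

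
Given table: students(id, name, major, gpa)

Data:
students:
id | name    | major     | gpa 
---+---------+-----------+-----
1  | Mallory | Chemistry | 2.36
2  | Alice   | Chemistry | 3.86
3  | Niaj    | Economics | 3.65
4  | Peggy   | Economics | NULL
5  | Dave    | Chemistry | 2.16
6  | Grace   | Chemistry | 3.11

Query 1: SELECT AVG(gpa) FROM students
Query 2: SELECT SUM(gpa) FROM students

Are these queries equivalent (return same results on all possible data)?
No, not equivalent

Query 1 returns: [(3.028,)]
Query 2 returns: [(15.14,)]

Reason: AVG vs SUM give different aggregate values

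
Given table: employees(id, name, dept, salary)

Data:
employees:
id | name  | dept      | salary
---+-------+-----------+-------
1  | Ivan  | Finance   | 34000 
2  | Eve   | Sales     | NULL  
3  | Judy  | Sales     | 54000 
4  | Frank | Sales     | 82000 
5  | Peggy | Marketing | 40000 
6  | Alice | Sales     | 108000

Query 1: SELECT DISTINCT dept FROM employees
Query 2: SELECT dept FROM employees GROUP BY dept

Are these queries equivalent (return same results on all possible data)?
Yes, equivalent

Both queries return: [('Finance',), ('Marketing',), ('Sales',)]

Reason: Both get unique depts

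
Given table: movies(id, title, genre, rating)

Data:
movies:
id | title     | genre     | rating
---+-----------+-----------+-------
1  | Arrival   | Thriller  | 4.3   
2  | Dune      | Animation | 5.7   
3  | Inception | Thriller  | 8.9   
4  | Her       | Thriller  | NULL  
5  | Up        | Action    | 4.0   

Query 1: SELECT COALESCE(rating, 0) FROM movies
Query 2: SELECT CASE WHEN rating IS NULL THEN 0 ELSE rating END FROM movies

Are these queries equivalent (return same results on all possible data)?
Yes, equivalent

Both queries return: [(0,), (4.0,), (4.3,), (5.7,), (8.9,)]

Reason: COALESCE vs CASE for NULL handling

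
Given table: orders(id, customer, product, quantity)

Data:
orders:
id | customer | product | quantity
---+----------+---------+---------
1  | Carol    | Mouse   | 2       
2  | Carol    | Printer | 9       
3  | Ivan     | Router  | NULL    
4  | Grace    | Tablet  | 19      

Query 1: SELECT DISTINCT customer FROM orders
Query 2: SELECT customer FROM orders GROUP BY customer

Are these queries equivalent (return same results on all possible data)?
Yes, equivalent

Both queries return: [('Carol',), ('Grace',), ('Ivan',)]

Reason: Both get unique customers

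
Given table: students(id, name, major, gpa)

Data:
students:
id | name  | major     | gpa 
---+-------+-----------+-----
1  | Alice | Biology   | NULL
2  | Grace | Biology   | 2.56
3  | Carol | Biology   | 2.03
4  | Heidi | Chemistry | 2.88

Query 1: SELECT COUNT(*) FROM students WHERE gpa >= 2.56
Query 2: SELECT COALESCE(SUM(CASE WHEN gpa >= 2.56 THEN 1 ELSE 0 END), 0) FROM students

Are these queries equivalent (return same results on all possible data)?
Yes, equivalent

Both queries return: [(2,)]

Reason: COUNT with WHERE vs conditional SUM (COALESCE handles empty-table NULL)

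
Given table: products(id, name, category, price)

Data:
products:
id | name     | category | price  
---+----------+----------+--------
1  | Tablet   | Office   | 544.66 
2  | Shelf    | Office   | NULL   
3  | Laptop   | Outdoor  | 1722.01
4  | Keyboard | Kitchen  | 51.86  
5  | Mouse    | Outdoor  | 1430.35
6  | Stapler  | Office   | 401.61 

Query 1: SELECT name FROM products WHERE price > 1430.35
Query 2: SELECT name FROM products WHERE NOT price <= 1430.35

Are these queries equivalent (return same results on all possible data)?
Yes, equivalent

Both queries return: [('Laptop',)]

Reason: Both filter price > 1430.35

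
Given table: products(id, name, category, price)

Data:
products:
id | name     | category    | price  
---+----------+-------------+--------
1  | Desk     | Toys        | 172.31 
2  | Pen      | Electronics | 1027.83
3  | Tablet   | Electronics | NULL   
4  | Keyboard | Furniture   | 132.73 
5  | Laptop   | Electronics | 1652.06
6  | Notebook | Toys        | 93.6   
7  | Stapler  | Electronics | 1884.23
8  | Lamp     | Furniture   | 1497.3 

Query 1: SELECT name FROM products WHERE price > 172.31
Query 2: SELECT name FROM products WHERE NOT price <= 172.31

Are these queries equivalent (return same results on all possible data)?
Yes, equivalent

Both queries return: [('Lamp',), ('Laptop',), ('Pen',), ('Stapler',)]

Reason: Both filter price > 172.31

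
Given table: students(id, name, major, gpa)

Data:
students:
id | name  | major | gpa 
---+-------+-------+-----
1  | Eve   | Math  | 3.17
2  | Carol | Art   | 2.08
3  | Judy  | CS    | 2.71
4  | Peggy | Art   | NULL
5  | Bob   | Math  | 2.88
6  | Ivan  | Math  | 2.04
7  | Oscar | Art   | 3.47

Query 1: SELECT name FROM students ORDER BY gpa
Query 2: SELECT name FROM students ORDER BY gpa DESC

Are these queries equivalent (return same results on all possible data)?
No, not equivalent

Query 1 returns: [('Peggy',), ('Ivan',), ('Carol',), ('Judy',), ('Bob',), ('Eve',), ('Oscar',)]
Query 2 returns: [('Oscar',), ('Eve',), ('Bob',), ('Judy',), ('Carol',), ('Ivan',), ('Peggy',)]

Reason: ASC vs DESC gives opposite ordering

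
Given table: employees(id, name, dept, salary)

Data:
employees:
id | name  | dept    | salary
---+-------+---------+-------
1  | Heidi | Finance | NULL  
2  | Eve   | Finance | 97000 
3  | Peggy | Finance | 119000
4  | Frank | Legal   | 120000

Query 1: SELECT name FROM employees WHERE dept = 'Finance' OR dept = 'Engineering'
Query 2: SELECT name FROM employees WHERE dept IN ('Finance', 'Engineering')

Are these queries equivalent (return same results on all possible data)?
Yes, equivalent

Both queries return: [('Eve',), ('Heidi',), ('Peggy',)]

Reason: OR vs IN are equivalent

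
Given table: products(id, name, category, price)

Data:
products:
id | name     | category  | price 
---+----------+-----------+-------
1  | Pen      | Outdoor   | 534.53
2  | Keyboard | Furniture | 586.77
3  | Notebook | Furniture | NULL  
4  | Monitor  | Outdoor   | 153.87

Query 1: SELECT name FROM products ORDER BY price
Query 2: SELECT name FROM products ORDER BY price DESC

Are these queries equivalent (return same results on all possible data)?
No, not equivalent

Query 1 returns: [('Notebook',), ('Monitor',), ('Pen',), ('Keyboard',)]
Query 2 returns: [('Keyboard',), ('Pen',), ('Monitor',), ('Notebook',)]

Reason: ASC vs DESC gives opposite ordering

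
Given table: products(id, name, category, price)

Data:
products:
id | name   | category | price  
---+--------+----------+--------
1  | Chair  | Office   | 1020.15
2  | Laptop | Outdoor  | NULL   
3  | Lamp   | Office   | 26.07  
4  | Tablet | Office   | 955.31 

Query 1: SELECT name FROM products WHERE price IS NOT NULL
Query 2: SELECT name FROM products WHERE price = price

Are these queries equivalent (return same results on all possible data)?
Yes, equivalent

Both queries return: [('Chair',), ('Lamp',), ('Tablet',)]

Reason: IS NOT NULL vs self-equality (both exclude NULLs)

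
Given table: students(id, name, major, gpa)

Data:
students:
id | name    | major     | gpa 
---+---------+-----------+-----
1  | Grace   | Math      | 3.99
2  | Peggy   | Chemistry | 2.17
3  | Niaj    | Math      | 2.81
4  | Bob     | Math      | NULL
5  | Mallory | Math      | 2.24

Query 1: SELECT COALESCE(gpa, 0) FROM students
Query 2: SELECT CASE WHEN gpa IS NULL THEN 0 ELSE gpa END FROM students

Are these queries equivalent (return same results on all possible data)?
Yes, equivalent

Both queries return: [(0,), (2.17,), (2.24,), (2.81,), (3.99,)]

Reason: COALESCE vs CASE for NULL handling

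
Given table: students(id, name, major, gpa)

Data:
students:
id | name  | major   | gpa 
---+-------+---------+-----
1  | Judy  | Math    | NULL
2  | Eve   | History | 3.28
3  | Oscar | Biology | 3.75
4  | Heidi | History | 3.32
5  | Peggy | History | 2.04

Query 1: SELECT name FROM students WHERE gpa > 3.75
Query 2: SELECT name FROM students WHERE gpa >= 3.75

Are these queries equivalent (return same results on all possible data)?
No, not equivalent

Query 1 returns: []
Query 2 returns: [('Oscar',)]

Reason: > vs >= gives different results when gpa = 3.75 exists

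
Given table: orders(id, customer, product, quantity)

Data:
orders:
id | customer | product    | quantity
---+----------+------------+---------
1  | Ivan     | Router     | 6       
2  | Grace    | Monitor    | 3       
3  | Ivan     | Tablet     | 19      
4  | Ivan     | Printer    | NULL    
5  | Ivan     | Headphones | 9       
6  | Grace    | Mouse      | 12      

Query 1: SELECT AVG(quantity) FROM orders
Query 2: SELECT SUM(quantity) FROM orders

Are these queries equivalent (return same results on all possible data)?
No, not equivalent

Query 1 returns: [(9.8,)]
Query 2 returns: [(49,)]

Reason: AVG vs SUM give different aggregate values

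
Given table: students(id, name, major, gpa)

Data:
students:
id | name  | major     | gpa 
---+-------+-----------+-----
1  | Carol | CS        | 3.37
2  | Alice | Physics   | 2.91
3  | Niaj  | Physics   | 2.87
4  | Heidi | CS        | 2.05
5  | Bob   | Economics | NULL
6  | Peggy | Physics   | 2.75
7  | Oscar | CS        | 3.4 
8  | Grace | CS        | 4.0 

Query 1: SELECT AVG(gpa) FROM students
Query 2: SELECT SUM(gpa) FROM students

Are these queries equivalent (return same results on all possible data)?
No, not equivalent

Query 1 returns: [(3.0500000000000003,)]
Query 2 returns: [(21.35,)]

Reason: AVG vs SUM give different aggregate values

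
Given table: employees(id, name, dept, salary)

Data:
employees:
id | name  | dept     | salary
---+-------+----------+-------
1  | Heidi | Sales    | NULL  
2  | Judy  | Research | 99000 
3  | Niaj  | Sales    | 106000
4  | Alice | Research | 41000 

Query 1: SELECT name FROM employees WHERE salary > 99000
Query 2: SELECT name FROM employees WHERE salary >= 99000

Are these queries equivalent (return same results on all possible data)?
No, not equivalent

Query 1 returns: [('Niaj',)]
Query 2 returns: [('Judy',), ('Niaj',)]

Reason: > vs >= gives different results when salary = 99000 exists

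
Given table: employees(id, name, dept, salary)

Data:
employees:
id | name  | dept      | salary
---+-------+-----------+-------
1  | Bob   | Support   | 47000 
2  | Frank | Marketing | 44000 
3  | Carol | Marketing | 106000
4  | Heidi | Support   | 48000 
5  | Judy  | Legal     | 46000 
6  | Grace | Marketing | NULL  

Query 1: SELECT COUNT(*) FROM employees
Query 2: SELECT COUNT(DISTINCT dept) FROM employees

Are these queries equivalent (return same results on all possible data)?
No, not equivalent

Query 1 returns: [(6,)]
Query 2 returns: [(3,)]

Reason: COUNT(*) counts rows, COUNT(DISTINCT dept) counts unique depts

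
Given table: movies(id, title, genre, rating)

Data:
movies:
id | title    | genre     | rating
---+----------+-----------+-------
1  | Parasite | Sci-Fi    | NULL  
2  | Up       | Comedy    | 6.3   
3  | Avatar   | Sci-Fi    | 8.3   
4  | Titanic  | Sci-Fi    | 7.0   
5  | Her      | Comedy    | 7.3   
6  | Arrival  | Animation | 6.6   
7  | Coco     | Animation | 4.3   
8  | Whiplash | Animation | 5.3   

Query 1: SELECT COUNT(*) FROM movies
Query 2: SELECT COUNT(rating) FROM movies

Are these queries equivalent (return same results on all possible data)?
No, not equivalent

Query 1 returns: [(8,)]
Query 2 returns: [(7,)]

Reason: COUNT(*) includes NULLs, COUNT(column) excludes them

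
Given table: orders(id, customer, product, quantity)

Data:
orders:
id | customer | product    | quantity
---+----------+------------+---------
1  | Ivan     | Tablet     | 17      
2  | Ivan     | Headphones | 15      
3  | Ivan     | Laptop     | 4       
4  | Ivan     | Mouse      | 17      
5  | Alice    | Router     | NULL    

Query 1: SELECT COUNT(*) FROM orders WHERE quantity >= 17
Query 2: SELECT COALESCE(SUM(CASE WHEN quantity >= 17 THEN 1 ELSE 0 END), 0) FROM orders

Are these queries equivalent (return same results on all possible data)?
Yes, equivalent

Both queries return: [(2,)]

Reason: COUNT with WHERE vs conditional SUM (COALESCE handles empty-table NULL)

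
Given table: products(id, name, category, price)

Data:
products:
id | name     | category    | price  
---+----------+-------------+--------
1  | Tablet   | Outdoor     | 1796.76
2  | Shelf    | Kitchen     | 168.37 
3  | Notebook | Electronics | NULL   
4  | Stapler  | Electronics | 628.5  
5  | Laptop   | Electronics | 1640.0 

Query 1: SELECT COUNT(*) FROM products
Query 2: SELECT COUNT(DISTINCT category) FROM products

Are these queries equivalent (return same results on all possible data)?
No, not equivalent

Query 1 returns: [(5,)]
Query 2 returns: [(3,)]

Reason: COUNT(*) counts rows, COUNT(DISTINCT category) counts unique categorys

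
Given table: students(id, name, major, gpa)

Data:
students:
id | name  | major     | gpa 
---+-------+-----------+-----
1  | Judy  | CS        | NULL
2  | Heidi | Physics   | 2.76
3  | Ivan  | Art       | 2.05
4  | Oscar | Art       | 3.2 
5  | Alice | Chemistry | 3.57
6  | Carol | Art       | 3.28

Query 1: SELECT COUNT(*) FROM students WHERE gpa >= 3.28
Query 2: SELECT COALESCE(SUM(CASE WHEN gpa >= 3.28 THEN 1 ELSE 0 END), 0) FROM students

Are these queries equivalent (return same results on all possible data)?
Yes, equivalent

Both queries return: [(2,)]

Reason: COUNT with WHERE vs conditional SUM (COALESCE handles empty-table NULL)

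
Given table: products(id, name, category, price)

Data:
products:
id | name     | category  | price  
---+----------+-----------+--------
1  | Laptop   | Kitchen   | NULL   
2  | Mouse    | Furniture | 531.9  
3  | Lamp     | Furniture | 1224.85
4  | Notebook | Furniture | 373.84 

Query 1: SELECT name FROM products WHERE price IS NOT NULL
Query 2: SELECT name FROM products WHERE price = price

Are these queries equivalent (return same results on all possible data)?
Yes, equivalent

Both queries return: [('Lamp',), ('Mouse',), ('Notebook',)]

Reason: IS NOT NULL vs self-equality (both exclude NULLs)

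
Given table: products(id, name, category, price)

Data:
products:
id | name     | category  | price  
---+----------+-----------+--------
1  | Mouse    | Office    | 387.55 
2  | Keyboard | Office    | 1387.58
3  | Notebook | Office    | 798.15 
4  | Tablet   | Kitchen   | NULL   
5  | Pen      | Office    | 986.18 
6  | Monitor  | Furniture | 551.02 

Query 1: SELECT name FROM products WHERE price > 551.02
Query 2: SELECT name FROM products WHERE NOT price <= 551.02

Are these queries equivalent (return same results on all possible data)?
Yes, equivalent

Both queries return: [('Keyboard',), ('Notebook',), ('Pen',)]

Reason: Both filter price > 551.02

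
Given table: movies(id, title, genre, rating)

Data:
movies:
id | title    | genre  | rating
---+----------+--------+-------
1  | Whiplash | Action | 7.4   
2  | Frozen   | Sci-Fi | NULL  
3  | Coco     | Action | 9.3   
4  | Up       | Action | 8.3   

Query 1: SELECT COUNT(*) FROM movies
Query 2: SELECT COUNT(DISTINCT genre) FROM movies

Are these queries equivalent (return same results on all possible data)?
No, not equivalent

Query 1 returns: [(4,)]
Query 2 returns: [(2,)]

Reason: COUNT(*) counts rows, COUNT(DISTINCT genre) counts unique genres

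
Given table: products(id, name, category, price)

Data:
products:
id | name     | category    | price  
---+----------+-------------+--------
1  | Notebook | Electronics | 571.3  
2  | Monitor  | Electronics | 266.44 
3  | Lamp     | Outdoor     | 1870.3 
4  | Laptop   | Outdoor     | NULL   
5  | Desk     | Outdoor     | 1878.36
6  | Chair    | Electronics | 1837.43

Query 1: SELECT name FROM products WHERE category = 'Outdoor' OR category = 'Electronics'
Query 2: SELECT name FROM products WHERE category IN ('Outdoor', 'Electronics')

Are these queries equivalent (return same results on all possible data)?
Yes, equivalent

Both queries return: [('Chair',), ('Desk',), ('Lamp',), ('Laptop',), ('Monitor',), ('Notebook',)]

Reason: OR vs IN are equivalent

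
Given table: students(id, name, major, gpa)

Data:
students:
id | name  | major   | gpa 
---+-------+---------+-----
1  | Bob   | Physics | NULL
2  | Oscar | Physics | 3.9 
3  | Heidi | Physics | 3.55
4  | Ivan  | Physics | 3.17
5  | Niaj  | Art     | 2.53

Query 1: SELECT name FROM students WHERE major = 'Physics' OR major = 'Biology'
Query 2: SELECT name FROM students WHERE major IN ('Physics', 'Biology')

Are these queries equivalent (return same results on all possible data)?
Yes, equivalent

Both queries return: [('Bob',), ('Heidi',), ('Ivan',), ('Oscar',)]

Reason: OR vs IN are equivalent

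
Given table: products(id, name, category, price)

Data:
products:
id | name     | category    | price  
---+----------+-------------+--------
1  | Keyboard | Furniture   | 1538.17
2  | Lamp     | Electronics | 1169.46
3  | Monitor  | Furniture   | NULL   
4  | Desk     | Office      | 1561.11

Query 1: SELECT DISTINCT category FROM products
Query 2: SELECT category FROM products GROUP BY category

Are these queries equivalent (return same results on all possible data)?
Yes, equivalent

Both queries return: [('Electronics',), ('Furniture',), ('Office',)]

Reason: Both get unique categorys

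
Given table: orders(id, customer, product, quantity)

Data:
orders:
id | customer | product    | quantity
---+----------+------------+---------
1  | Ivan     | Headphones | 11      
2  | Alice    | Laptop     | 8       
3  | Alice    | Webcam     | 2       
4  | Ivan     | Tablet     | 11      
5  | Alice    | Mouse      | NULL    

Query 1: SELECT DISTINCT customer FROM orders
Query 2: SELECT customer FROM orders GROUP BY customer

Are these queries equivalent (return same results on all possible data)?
Yes, equivalent

Both queries return: [('Alice',), ('Ivan',)]

Reason: Both get unique customers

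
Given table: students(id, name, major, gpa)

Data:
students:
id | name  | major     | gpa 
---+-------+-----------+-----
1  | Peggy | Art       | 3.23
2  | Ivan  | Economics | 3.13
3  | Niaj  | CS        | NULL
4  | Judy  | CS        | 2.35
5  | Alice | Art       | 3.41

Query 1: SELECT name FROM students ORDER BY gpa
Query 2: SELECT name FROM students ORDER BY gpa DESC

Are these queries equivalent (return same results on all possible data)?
No, not equivalent

Query 1 returns: [('Niaj',), ('Judy',), ('Ivan',), ('Peggy',), ('Alice',)]
Query 2 returns: [('Alice',), ('Peggy',), ('Ivan',), ('Judy',), ('Niaj',)]

Reason: ASC vs DESC gives opposite ordering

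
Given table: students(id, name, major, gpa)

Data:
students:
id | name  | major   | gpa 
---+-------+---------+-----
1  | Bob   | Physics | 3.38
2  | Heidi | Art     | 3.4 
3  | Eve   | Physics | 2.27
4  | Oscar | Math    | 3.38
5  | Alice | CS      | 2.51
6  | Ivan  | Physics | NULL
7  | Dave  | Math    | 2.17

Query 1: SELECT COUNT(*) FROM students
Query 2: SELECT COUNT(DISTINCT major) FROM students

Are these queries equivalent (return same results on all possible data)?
No, not equivalent

Query 1 returns: [(7,)]
Query 2 returns: [(4,)]

Reason: COUNT(*) counts rows, COUNT(DISTINCT major) counts unique majors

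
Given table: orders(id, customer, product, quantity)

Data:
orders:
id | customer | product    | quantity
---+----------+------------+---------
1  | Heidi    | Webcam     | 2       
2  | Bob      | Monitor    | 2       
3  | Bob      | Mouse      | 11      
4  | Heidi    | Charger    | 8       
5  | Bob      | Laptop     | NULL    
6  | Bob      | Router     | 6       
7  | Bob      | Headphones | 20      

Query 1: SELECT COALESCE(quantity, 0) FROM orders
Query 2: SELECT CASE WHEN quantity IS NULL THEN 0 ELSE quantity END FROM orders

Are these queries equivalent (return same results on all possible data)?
Yes, equivalent

Both queries return: [(0,), (2,), (2,), (6,), (8,), (11,), (20,)]

Reason: COALESCE vs CASE for NULL handling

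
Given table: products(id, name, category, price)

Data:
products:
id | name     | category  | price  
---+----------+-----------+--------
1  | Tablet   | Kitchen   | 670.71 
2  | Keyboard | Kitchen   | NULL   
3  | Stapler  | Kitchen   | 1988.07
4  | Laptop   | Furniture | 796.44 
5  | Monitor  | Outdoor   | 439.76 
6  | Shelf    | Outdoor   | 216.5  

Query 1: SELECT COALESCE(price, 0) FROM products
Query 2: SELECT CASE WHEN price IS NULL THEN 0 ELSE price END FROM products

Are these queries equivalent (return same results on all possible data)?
Yes, equivalent

Both queries return: [(0,), (216.5,), (439.76,), (670.71,), (796.44,), (1988.07,)]

Reason: COALESCE vs CASE for NULL handling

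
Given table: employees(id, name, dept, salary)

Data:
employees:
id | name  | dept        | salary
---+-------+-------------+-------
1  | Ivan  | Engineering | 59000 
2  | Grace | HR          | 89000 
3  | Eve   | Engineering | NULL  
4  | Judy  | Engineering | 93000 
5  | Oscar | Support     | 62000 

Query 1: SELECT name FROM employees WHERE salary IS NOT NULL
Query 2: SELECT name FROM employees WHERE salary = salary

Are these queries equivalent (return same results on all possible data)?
Yes, equivalent

Both queries return: [('Grace',), ('Ivan',), ('Judy',), ('Oscar',)]

Reason: IS NOT NULL vs self-equality (both exclude NULLs)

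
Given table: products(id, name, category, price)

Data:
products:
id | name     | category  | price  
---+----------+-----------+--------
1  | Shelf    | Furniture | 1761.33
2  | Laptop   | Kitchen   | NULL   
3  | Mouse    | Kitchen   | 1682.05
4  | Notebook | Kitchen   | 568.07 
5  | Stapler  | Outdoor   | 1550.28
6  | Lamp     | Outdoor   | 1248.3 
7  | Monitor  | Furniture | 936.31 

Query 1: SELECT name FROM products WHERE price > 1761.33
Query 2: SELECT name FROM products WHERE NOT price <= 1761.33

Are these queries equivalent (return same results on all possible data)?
Yes, equivalent

Both queries return: []

Reason: Both filter price > 1761.33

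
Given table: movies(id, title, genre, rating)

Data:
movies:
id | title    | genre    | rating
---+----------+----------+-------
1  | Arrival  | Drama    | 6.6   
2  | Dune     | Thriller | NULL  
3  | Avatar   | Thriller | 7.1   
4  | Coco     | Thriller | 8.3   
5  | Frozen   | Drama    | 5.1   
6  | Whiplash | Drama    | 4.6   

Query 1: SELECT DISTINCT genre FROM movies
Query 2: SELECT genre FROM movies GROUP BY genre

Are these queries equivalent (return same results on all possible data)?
Yes, equivalent

Both queries return: [('Drama',), ('Thriller',)]

Reason: Both get unique genres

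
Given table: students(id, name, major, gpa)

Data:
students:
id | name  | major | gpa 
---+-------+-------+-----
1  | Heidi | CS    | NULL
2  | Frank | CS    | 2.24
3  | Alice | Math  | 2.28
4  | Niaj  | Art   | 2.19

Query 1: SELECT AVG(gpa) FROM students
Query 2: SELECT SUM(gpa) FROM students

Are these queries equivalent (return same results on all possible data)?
No, not equivalent

Query 1 returns: [(2.236666666666667,)]
Query 2 returns: [(6.71,)]

Reason: AVG vs SUM give different aggregate values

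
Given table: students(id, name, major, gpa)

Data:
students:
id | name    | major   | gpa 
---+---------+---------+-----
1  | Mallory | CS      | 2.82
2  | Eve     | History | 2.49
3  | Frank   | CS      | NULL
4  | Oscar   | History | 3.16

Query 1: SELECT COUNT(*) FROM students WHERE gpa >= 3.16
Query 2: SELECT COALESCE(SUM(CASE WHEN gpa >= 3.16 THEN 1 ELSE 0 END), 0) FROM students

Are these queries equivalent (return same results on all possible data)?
Yes, equivalent

Both queries return: [(1,)]

Reason: COUNT with WHERE vs conditional SUM (COALESCE handles empty-table NULL)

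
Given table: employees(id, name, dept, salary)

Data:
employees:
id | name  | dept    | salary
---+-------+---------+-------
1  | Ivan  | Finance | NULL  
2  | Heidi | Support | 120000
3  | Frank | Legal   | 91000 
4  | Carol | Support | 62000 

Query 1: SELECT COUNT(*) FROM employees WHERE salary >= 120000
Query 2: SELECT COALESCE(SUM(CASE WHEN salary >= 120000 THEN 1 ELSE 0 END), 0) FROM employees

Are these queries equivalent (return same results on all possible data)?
Yes, equivalent

Both queries return: [(1,)]

Reason: COUNT with WHERE vs conditional SUM (COALESCE handles empty-table NULL)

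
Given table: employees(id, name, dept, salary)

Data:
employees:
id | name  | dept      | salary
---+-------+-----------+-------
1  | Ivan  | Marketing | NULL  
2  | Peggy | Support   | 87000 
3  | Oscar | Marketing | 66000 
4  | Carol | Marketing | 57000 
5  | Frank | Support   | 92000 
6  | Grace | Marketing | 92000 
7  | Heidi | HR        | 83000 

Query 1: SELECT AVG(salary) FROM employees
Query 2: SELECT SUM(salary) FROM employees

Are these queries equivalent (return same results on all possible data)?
No, not equivalent

Query 1 returns: [(79500.0,)]
Query 2 returns: [(477000,)]

Reason: AVG vs SUM give different aggregate values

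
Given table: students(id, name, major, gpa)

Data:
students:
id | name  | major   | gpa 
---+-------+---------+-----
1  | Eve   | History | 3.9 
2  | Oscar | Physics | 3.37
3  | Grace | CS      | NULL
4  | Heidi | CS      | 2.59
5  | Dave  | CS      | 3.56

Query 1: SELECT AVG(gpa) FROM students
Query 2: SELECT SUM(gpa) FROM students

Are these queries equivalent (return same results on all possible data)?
No, not equivalent

Query 1 returns: [(3.355,)]
Query 2 returns: [(13.42,)]

Reason: AVG vs SUM give different aggregate values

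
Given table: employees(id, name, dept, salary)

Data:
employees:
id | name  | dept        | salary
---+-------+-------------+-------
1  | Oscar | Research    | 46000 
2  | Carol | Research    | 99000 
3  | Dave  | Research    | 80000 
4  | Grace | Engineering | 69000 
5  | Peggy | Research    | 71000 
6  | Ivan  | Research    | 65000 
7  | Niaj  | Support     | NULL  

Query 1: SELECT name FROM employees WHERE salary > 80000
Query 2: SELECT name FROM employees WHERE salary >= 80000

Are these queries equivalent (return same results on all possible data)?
No, not equivalent

Query 1 returns: [('Carol',)]
Query 2 returns: [('Carol',), ('Dave',)]

Reason: > vs >= gives different results when salary = 80000 exists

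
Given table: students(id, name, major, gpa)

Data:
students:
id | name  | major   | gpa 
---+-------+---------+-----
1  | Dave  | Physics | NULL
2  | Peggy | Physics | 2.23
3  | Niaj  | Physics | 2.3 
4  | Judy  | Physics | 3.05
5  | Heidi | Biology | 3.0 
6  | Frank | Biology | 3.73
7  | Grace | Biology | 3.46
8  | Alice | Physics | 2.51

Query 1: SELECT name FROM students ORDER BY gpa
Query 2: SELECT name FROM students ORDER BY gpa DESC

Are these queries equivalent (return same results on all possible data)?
No, not equivalent

Query 1 returns: [('Dave',), ('Peggy',), ('Niaj',), ('Alice',), ('Heidi',), ('Judy',), ('Grace',), ('Frank',)]
Query 2 returns: [('Frank',), ('Grace',), ('Judy',), ('Heidi',), ('Alice',), ('Niaj',), ('Peggy',), ('Dave',)]

Reason: ASC vs DESC gives opposite ordering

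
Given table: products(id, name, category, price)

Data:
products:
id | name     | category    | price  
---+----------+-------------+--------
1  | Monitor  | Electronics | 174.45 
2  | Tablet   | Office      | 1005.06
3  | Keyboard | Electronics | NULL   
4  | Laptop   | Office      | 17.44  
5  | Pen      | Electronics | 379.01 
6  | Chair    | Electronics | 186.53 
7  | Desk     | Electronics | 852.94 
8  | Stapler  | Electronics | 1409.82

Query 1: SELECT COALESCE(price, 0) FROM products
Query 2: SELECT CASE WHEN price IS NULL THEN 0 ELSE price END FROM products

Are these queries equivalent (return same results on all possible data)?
Yes, equivalent

Both queries return: [(0,), (17.44,), (174.45,), (186.53,), (379.01,), (852.94,), (1005.06,), (1409.82,)]

Reason: COALESCE vs CASE for NULL handling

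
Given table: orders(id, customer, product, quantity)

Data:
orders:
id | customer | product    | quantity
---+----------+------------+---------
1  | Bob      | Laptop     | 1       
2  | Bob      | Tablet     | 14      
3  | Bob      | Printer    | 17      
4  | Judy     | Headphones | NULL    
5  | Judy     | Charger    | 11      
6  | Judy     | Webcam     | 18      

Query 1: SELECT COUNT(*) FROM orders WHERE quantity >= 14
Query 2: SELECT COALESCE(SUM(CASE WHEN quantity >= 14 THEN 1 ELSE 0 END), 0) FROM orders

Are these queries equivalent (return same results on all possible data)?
Yes, equivalent

Both queries return: [(3,)]

Reason: COUNT with WHERE vs conditional SUM (COALESCE handles empty-table NULL)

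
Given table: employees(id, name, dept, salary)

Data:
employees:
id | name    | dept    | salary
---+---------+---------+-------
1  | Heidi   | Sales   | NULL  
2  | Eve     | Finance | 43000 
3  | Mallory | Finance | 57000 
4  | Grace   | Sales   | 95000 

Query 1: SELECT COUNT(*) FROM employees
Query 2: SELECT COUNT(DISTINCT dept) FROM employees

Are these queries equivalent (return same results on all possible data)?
No, not equivalent

Query 1 returns: [(4,)]
Query 2 returns: [(2,)]

Reason: COUNT(*) counts rows, COUNT(DISTINCT dept) counts unique depts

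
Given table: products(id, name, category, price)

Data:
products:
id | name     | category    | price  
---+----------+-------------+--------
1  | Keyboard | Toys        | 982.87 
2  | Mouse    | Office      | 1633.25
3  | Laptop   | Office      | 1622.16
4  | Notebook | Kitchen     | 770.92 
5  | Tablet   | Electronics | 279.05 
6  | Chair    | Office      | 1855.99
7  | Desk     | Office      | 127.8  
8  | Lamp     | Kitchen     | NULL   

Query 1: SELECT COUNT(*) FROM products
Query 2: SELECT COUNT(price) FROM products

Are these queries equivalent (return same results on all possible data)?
No, not equivalent

Query 1 returns: [(8,)]
Query 2 returns: [(7,)]

Reason: COUNT(*) includes NULLs, COUNT(column) excludes them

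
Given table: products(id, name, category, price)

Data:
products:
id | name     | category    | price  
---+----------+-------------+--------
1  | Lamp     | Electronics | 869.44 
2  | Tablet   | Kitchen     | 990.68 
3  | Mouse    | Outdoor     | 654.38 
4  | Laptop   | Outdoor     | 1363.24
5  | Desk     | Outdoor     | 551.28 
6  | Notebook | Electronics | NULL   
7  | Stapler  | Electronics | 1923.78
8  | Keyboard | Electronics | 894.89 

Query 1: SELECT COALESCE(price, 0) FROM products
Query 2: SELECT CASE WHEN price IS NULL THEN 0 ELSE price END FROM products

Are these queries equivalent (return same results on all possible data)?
Yes, equivalent

Both queries return: [(0,), (551.28,), (654.38,), (869.44,), (894.89,), (990.68,), (1363.24,), (1923.78,)]

Reason: COALESCE vs CASE for NULL handling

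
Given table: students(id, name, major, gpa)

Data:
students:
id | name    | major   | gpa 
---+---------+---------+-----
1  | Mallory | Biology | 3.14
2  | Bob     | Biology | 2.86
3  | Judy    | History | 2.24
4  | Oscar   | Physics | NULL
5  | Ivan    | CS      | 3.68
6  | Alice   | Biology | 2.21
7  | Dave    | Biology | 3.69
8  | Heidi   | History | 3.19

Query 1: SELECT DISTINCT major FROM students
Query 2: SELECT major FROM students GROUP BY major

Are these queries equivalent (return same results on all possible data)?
Yes, equivalent

Both queries return: [('Biology',), ('CS',), ('History',), ('Physics',)]

Reason: Both get unique majors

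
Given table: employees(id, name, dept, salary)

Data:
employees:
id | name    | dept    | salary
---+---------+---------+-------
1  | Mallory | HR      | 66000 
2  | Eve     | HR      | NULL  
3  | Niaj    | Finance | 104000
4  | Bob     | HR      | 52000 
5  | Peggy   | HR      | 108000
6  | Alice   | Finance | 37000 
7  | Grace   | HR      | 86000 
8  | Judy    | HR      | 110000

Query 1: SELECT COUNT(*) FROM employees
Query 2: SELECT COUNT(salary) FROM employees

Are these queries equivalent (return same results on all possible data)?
No, not equivalent

Query 1 returns: [(8,)]
Query 2 returns: [(7,)]

Reason: COUNT(*) includes NULLs, COUNT(column) excludes them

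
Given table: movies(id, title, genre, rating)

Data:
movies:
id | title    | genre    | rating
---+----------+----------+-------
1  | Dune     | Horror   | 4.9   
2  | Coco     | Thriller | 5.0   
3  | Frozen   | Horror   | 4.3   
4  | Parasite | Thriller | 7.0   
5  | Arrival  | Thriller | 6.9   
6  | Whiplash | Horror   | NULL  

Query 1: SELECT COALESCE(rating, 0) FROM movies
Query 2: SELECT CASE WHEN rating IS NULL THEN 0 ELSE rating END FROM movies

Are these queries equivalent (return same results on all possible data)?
Yes, equivalent

Both queries return: [(0,), (4.3,), (4.9,), (5.0,), (6.9,), (7.0,)]

Reason: COALESCE vs CASE for NULL handling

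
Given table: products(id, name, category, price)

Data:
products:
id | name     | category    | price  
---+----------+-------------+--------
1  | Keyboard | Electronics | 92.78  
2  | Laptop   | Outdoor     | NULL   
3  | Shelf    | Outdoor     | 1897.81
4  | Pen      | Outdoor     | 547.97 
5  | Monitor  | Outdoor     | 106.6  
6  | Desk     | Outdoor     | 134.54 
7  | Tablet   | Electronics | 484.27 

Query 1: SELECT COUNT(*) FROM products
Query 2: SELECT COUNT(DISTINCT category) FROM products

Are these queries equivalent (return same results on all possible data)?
No, not equivalent

Query 1 returns: [(7,)]
Query 2 returns: [(2,)]

Reason: COUNT(*) counts rows, COUNT(DISTINCT category) counts unique categorys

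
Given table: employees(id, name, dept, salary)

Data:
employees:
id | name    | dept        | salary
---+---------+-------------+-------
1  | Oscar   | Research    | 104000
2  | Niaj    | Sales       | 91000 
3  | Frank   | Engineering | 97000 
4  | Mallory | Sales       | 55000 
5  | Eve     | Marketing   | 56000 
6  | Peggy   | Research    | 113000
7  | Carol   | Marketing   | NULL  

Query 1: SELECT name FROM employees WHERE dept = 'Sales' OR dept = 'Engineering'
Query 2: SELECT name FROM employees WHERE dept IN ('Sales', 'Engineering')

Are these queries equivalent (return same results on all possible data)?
Yes, equivalent

Both queries return: [('Frank',), ('Mallory',), ('Niaj',)]

Reason: OR vs IN are equivalent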